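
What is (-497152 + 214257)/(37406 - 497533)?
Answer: 282895/460127 ≈ 0.61482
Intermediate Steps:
(-497152 + 214257)/(37406 - 497533) = -282895/(-460127) = -282895*(-1/460127) = 282895/460127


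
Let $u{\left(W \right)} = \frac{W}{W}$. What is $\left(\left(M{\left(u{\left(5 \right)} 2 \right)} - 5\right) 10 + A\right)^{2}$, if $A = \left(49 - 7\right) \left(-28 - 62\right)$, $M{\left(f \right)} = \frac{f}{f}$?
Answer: $14592400$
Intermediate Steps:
$u{\left(W \right)} = 1$
$M{\left(f \right)} = 1$
$A = -3780$ ($A = 42 \left(-90\right) = -3780$)
$\left(\left(M{\left(u{\left(5 \right)} 2 \right)} - 5\right) 10 + A\right)^{2} = \left(\left(1 - 5\right) 10 - 3780\right)^{2} = \left(\left(-4\right) 10 - 3780\right)^{2} = \left(-40 - 3780\right)^{2} = \left(-3820\right)^{2} = 14592400$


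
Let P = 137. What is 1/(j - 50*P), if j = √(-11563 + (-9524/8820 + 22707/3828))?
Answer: -664587000/4553542321519 - 5838*I*√3192145/4553542321519 ≈ -0.00014595 - 2.2906e-6*I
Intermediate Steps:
j = 139*I*√3192145/2310 (j = √(-11563 + (-9524*1/8820 + 22707*(1/3828))) = √(-11563 + (-2381/2205 + 261/44)) = √(-11563 + 470741/97020) = √(-1121371519/97020) = 139*I*√3192145/2310 ≈ 107.51*I)
1/(j - 50*P) = 1/(139*I*√3192145/2310 - 50*137) = 1/(139*I*√3192145/2310 - 6850) = 1/(-6850 + 139*I*√3192145/2310)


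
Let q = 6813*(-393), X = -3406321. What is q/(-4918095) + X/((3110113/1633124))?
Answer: -3039897953455702207/1699536799415 ≈ -1.7887e+6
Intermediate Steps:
q = -2677509
q/(-4918095) + X/((3110113/1633124)) = -2677509/(-4918095) - 3406321/(3110113/1633124) = -2677509*(-1/4918095) - 3406321/(3110113*(1/1633124)) = 297501/546455 - 3406321/3110113/1633124 = 297501/546455 - 3406321*1633124/3110113 = 297501/546455 - 5562944576804/3110113 = -3039897953455702207/1699536799415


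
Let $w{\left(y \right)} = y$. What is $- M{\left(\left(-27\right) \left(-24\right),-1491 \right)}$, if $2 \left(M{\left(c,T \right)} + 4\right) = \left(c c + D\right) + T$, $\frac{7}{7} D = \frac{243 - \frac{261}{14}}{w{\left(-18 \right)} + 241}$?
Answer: $- \frac{1306263551}{6244} \approx -2.092 \cdot 10^{5}$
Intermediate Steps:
$D = \frac{3141}{3122}$ ($D = \frac{243 - \frac{261}{14}}{-18 + 241} = \frac{243 - \frac{261}{14}}{223} = \left(243 - \frac{261}{14}\right) \frac{1}{223} = \frac{3141}{14} \cdot \frac{1}{223} = \frac{3141}{3122} \approx 1.0061$)
$M{\left(c,T \right)} = - \frac{21835}{6244} + \frac{T}{2} + \frac{c^{2}}{2}$ ($M{\left(c,T \right)} = -4 + \frac{\left(c c + \frac{3141}{3122}\right) + T}{2} = -4 + \frac{\left(c^{2} + \frac{3141}{3122}\right) + T}{2} = -4 + \frac{\left(\frac{3141}{3122} + c^{2}\right) + T}{2} = -4 + \frac{\frac{3141}{3122} + T + c^{2}}{2} = -4 + \left(\frac{3141}{6244} + \frac{T}{2} + \frac{c^{2}}{2}\right) = - \frac{21835}{6244} + \frac{T}{2} + \frac{c^{2}}{2}$)
$- M{\left(\left(-27\right) \left(-24\right),-1491 \right)} = - (- \frac{21835}{6244} + \frac{1}{2} \left(-1491\right) + \frac{\left(\left(-27\right) \left(-24\right)\right)^{2}}{2}) = - (- \frac{21835}{6244} - \frac{1491}{2} + \frac{648^{2}}{2}) = - (- \frac{21835}{6244} - \frac{1491}{2} + \frac{1}{2} \cdot 419904) = - (- \frac{21835}{6244} - \frac{1491}{2} + 209952) = \left(-1\right) \frac{1306263551}{6244} = - \frac{1306263551}{6244}$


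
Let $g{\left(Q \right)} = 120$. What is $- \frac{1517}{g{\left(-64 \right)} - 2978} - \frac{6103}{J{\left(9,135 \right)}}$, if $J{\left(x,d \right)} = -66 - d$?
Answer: $\frac{17747291}{574458} \approx 30.894$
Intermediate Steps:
$- \frac{1517}{g{\left(-64 \right)} - 2978} - \frac{6103}{J{\left(9,135 \right)}} = - \frac{1517}{120 - 2978} - \frac{6103}{-66 - 135} = - \frac{1517}{-2858} - \frac{6103}{-66 - 135} = \left(-1517\right) \left(- \frac{1}{2858}\right) - \frac{6103}{-201} = \frac{1517}{2858} - - \frac{6103}{201} = \frac{1517}{2858} + \frac{6103}{201} = \frac{17747291}{574458}$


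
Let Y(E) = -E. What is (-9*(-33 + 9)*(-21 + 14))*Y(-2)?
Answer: -3024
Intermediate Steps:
(-9*(-33 + 9)*(-21 + 14))*Y(-2) = (-9*(-33 + 9)*(-21 + 14))*(-1*(-2)) = -(-216)*(-7)*2 = -9*168*2 = -1512*2 = -3024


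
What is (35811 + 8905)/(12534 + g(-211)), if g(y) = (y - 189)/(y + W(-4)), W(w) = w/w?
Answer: 469518/131627 ≈ 3.5670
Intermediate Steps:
W(w) = 1
g(y) = (-189 + y)/(1 + y) (g(y) = (y - 189)/(y + 1) = (-189 + y)/(1 + y))
(35811 + 8905)/(12534 + g(-211)) = (35811 + 8905)/(12534 + (-189 - 211)/(1 - 211)) = 44716/(12534 - 400/(-210)) = 44716/(12534 - 1/210*(-400)) = 44716/(12534 + 40/21) = 44716/(263254/21) = 44716*(21/263254) = 469518/131627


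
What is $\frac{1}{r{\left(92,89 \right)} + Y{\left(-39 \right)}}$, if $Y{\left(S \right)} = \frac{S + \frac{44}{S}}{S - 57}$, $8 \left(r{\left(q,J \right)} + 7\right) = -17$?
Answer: $- \frac{3744}{32599} \approx -0.11485$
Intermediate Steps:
$r{\left(q,J \right)} = - \frac{73}{8}$ ($r{\left(q,J \right)} = -7 + \frac{1}{8} \left(-17\right) = -7 - \frac{17}{8} = - \frac{73}{8}$)
$Y{\left(S \right)} = \frac{S + \frac{44}{S}}{-57 + S}$
$\frac{1}{r{\left(92,89 \right)} + Y{\left(-39 \right)}} = \frac{1}{- \frac{73}{8} + \frac{44 + \left(-39\right)^{2}}{\left(-39\right) \left(-57 - 39\right)}} = \frac{1}{- \frac{73}{8} - \frac{44 + 1521}{39 \left(-96\right)}} = \frac{1}{- \frac{73}{8} - \left(- \frac{1}{3744}\right) 1565} = \frac{1}{- \frac{73}{8} + \frac{1565}{3744}} = \frac{1}{- \frac{32599}{3744}} = - \frac{3744}{32599}$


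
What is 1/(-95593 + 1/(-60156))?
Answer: -60156/5750492509 ≈ -1.0461e-5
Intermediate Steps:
1/(-95593 + 1/(-60156)) = 1/(-95593 - 1/60156) = 1/(-5750492509/60156) = -60156/5750492509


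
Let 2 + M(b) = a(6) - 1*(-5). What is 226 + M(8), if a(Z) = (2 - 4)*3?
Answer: 223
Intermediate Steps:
a(Z) = -6 (a(Z) = -2*3 = -6)
M(b) = -3 (M(b) = -2 + (-6 - 1*(-5)) = -2 + (-6 + 5) = -2 - 1 = -3)
226 + M(8) = 226 - 3 = 223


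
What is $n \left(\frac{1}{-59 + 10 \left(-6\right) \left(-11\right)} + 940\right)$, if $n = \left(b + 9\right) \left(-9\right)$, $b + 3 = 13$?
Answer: $- \frac{96604911}{601} \approx -1.6074 \cdot 10^{5}$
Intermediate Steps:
$b = 10$ ($b = -3 + 13 = 10$)
$n = -171$ ($n = \left(10 + 9\right) \left(-9\right) = 19 \left(-9\right) = -171$)
$n \left(\frac{1}{-59 + 10 \left(-6\right) \left(-11\right)} + 940\right) = - 171 \left(\frac{1}{-59 + 10 \left(-6\right) \left(-11\right)} + 940\right) = - 171 \left(\frac{1}{-59 - -660} + 940\right) = - 171 \left(\frac{1}{-59 + 660} + 940\right) = - 171 \left(\frac{1}{601} + 940\right) = \left(-171\right) \frac{564941}{601} = - \frac{96604911}{601}$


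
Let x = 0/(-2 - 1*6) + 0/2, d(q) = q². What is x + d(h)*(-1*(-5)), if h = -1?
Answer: 5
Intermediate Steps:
x = 0 (x = 0/(-2 - 6) + 0*(½) = 0/(-8) + 0 = 0*(-⅛) + 0 = 0 + 0 = 0)
x + d(h)*(-1*(-5)) = 0 + (-1)²*(-1*(-5)) = 0 + 1*5 = 0 + 5 = 5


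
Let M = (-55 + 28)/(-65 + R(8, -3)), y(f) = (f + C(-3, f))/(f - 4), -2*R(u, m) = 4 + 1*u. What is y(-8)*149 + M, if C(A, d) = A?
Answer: 116693/852 ≈ 136.96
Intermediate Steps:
R(u, m) = -2 - u/2 (R(u, m) = -(4 + 1*u)/2 = -(4 + u)/2 = -2 - u/2)
y(f) = (-3 + f)/(-4 + f) (y(f) = (f - 3)/(f - 4) = (-3 + f)/(-4 + f))
M = 27/71 (M = (-55 + 28)/(-65 + (-2 - 1/2*8)) = -27/(-65 + (-2 - 4)) = -27/(-65 - 6) = -27/(-71) = -27*(-1/71) = 27/71 ≈ 0.38028)
y(-8)*149 + M = ((-3 - 8)/(-4 - 8))*149 + 27/71 = (-11/(-12))*149 + 27/71 = -1/12*(-11)*149 + 27/71 = (11/12)*149 + 27/71 = 1639/12 + 27/71 = 116693/852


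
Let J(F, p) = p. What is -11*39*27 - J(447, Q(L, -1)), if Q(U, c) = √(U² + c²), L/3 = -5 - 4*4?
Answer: -11583 - √3970 ≈ -11646.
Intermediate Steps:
L = -63 (L = 3*(-5 - 4*4) = 3*(-5 - 16) = 3*(-21) = -63)
-11*39*27 - J(447, Q(L, -1)) = -11*39*27 - √((-63)² + (-1)²) = -429*27 - √(3969 + 1) = -11583 - √3970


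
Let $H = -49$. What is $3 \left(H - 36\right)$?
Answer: $-255$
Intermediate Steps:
$3 \left(H - 36\right) = 3 \left(-49 - 36\right) = 3 \left(-85\right) = -255$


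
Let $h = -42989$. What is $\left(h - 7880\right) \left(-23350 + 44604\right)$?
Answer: $-1081169726$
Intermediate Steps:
$\left(h - 7880\right) \left(-23350 + 44604\right) = \left(-42989 - 7880\right) \left(-23350 + 44604\right) = \left(-50869\right) 21254 = -1081169726$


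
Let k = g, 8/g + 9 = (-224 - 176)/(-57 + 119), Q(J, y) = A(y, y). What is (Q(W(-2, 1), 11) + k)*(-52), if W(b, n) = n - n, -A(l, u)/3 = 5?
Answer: 386516/479 ≈ 806.92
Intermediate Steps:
A(l, u) = -15 (A(l, u) = -3*5 = -15)
W(b, n) = 0
Q(J, y) = -15
g = -248/479 (g = 8/(-9 + (-224 - 176)/(-57 + 119)) = 8/(-9 - 400/62) = 8/(-9 - 400*1/62) = 8/(-9 - 200/31) = 8/(-479/31) = 8*(-31/479) = -248/479 ≈ -0.51775)
k = -248/479 ≈ -0.51775
(Q(W(-2, 1), 11) + k)*(-52) = (-15 - 248/479)*(-52) = -7433/479*(-52) = 386516/479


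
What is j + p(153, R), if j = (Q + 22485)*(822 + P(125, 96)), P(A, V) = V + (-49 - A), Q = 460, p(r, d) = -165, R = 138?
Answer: 17070915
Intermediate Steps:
P(A, V) = -49 + V - A
j = 17071080 (j = (460 + 22485)*(822 + (-49 + 96 - 1*125)) = 22945*(822 + (-49 + 96 - 125)) = 22945*(822 - 78) = 22945*744 = 17071080)
j + p(153, R) = 17071080 - 165 = 17070915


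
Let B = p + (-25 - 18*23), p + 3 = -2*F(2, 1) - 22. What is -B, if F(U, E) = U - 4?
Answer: 460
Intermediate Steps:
F(U, E) = -4 + U
p = -21 (p = -3 + (-2*(-4 + 2) - 22) = -3 + (-2*(-2) - 22) = -3 + (4 - 22) = -3 - 18 = -21)
B = -460 (B = -21 + (-25 - 18*23) = -21 + (-25 - 414) = -21 - 439 = -460)
-B = -1*(-460) = 460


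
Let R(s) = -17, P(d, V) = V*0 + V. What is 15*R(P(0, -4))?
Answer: -255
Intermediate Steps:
P(d, V) = V (P(d, V) = 0 + V = V)
15*R(P(0, -4)) = 15*(-17) = -255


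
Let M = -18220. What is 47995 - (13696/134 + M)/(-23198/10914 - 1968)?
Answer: 34564909814731/720315325 ≈ 47986.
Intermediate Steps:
47995 - (13696/134 + M)/(-23198/10914 - 1968) = 47995 - (13696/134 - 18220)/(-23198/10914 - 1968) = 47995 - (13696*(1/134) - 18220)/(-23198*1/10914 - 1968) = 47995 - (6848/67 - 18220)/(-11599/5457 - 1968) = 47995 - (-1213892)/(67*(-10750975/5457)) = 47995 - (-1213892)*(-5457)/(67*10750975) = 47995 - 1*6624208644/720315325 = 47995 - 6624208644/720315325 = 34564909814731/720315325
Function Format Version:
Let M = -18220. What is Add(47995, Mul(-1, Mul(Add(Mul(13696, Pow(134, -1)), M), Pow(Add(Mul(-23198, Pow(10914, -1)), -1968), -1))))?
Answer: Rational(34564909814731, 720315325) ≈ 47986.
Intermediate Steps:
Add(47995, Mul(-1, Mul(Add(Mul(13696, Pow(134, -1)), M), Pow(Add(Mul(-23198, Pow(10914, -1)), -1968), -1)))) = Add(47995, Mul(-1, Mul(Add(Mul(13696, Pow(134, -1)), -18220), Pow(Add(Mul(-23198, Pow(10914, -1)), -1968), -1)))) = Add(47995, Mul(-1, Mul(Add(Mul(13696, Rational(1, 134)), -18220), Pow(Add(Mul(-23198, Rational(1, 10914)), -1968), -1)))) = Add(47995, Mul(-1, Mul(Add(Rational(6848, 67), -18220), Pow(Add(Rational(-11599, 5457), -1968), -1)))) = Add(47995, Mul(-1, Mul(Rational(-1213892, 67), Pow(Rational(-10750975, 5457), -1)))) = Add(47995, Mul(-1, Mul(Rational(-1213892, 67), Rational(-5457, 10750975)))) = Add(47995, Mul(-1, Rational(6624208644, 720315325))) = Add(47995, Rational(-6624208644, 720315325)) = Rational(34564909814731, 720315325)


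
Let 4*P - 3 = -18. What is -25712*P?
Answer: 96420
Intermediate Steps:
P = -15/4 (P = ¾ + (¼)*(-18) = ¾ - 9/2 = -15/4 ≈ -3.7500)
-25712*P = -25712*(-15/4) = 96420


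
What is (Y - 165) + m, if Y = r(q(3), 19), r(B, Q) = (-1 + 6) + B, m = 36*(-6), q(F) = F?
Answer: -373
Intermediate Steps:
m = -216
r(B, Q) = 5 + B
Y = 8 (Y = 5 + 3 = 8)
(Y - 165) + m = (8 - 165) - 216 = -157 - 216 = -373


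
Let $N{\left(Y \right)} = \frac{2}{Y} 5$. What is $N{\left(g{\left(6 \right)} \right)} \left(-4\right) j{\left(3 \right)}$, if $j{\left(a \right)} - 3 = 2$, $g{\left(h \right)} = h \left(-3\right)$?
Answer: $\frac{100}{9} \approx 11.111$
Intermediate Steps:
$g{\left(h \right)} = - 3 h$
$j{\left(a \right)} = 5$ ($j{\left(a \right)} = 3 + 2 = 5$)
$N{\left(Y \right)} = \frac{10}{Y}$
$N{\left(g{\left(6 \right)} \right)} \left(-4\right) j{\left(3 \right)} = \frac{10}{\left(-3\right) 6} \left(-4\right) 5 = \frac{10}{-18} \left(-4\right) 5 = 10 \left(- \frac{1}{18}\right) \left(-4\right) 5 = \left(- \frac{5}{9}\right) \left(-4\right) 5 = \frac{20}{9} \cdot 5 = \frac{100}{9}$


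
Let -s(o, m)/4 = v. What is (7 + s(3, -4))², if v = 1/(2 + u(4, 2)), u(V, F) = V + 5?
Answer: 5329/121 ≈ 44.041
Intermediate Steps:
u(V, F) = 5 + V
v = 1/11 (v = 1/(2 + (5 + 4)) = 1/(2 + 9) = 1/11 ≈ 0.090909)
s(o, m) = -4/11 (s(o, m) = -4*1/11 = -4/11)
(7 + s(3, -4))² = (7 - 4/11)² = (73/11)² = 5329/121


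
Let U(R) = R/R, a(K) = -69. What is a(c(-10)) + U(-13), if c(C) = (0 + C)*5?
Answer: -68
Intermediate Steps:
c(C) = 5*C (c(C) = C*5 = 5*C)
U(R) = 1
a(c(-10)) + U(-13) = -69 + 1 = -68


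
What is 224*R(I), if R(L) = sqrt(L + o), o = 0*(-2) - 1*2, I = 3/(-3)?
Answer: 224*I*sqrt(3) ≈ 387.98*I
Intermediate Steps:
I = -1 (I = 3*(-1/3) = -1)
o = -2 (o = 0 - 2 = -2)
R(L) = sqrt(-2 + L) (R(L) = sqrt(L - 2) = sqrt(-2 + L))
224*R(I) = 224*sqrt(-2 - 1) = 224*sqrt(-3) = 224*(I*sqrt(3)) = 224*I*sqrt(3)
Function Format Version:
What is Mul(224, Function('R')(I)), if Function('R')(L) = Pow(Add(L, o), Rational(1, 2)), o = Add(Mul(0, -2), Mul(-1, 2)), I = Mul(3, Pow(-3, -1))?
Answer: Mul(224, I, Pow(3, Rational(1, 2))) ≈ Mul(387.98, I)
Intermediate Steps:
I = -1 (I = Mul(3, Rational(-1, 3)) = -1)
o = -2 (o = Add(0, -2) = -2)
Function('R')(L) = Pow(Add(-2, L), Rational(1, 2)) (Function('R')(L) = Pow(Add(L, -2), Rational(1, 2)) = Pow(Add(-2, L), Rational(1, 2)))
Mul(224, Function('R')(I)) = Mul(224, Pow(Add(-2, -1), Rational(1, 2))) = Mul(224, Pow(-3, Rational(1, 2))) = Mul(224, Mul(I, Pow(3, Rational(1, 2)))) = Mul(224, I, Pow(3, Rational(1, 2)))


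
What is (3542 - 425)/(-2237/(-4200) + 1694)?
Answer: 13091400/7117037 ≈ 1.8394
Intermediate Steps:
(3542 - 425)/(-2237/(-4200) + 1694) = 3117/(-2237*(-1/4200) + 1694) = 3117/(2237/4200 + 1694) = 3117/(7117037/4200) = 3117*(4200/7117037) = 13091400/7117037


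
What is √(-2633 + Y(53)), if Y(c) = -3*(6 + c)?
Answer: I*√2810 ≈ 53.009*I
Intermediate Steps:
Y(c) = -18 - 3*c
√(-2633 + Y(53)) = √(-2633 + (-18 - 3*53)) = √(-2633 + (-18 - 159)) = √(-2633 - 177) = √(-2810) = I*√2810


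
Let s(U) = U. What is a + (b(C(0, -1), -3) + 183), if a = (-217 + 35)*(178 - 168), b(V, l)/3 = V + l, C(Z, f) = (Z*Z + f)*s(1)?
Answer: -1649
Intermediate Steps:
C(Z, f) = f + Z² (C(Z, f) = (Z*Z + f)*1 = (Z² + f)*1 = (f + Z²)*1 = f + Z²)
b(V, l) = 3*V + 3*l (b(V, l) = 3*(V + l) = 3*V + 3*l)
a = -1820 (a = -182*10 = -1820)
a + (b(C(0, -1), -3) + 183) = -1820 + ((3*(-1 + 0²) + 3*(-3)) + 183) = -1820 + ((3*(-1 + 0) - 9) + 183) = -1820 + ((3*(-1) - 9) + 183) = -1820 + ((-3 - 9) + 183) = -1820 + (-12 + 183) = -1820 + 171 = -1649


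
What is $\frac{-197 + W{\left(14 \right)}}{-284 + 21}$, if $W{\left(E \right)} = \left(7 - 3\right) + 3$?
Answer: $\frac{190}{263} \approx 0.72243$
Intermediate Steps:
$W{\left(E \right)} = 7$ ($W{\left(E \right)} = 4 + 3 = 7$)
$\frac{-197 + W{\left(14 \right)}}{-284 + 21} = \frac{-197 + 7}{-284 + 21} = - \frac{190}{-263} = \left(-190\right) \left(- \frac{1}{263}\right) = \frac{190}{263}$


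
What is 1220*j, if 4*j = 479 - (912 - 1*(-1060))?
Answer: -455365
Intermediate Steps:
j = -1493/4 (j = (479 - (912 - 1*(-1060)))/4 = (479 - (912 + 1060))/4 = (479 - 1*1972)/4 = (479 - 1972)/4 = (1/4)*(-1493) = -1493/4 ≈ -373.25)
1220*j = 1220*(-1493/4) = -455365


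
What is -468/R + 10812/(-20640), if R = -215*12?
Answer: -589/1720 ≈ -0.34244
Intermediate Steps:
R = -2580
-468/R + 10812/(-20640) = -468/(-2580) + 10812/(-20640) = -468*(-1/2580) + 10812*(-1/20640) = 39/215 - 901/1720 = -589/1720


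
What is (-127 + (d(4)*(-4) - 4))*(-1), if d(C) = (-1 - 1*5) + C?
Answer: 123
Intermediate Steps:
d(C) = -6 + C (d(C) = (-1 - 5) + C = -6 + C)
(-127 + (d(4)*(-4) - 4))*(-1) = (-127 + ((-6 + 4)*(-4) - 4))*(-1) = (-127 + (-2*(-4) - 4))*(-1) = (-127 + (8 - 4))*(-1) = (-127 + 4)*(-1) = -123*(-1) = 123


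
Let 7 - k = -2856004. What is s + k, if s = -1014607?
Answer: 1841404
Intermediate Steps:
k = 2856011 (k = 7 - 1*(-2856004) = 7 + 2856004 = 2856011)
s + k = -1014607 + 2856011 = 1841404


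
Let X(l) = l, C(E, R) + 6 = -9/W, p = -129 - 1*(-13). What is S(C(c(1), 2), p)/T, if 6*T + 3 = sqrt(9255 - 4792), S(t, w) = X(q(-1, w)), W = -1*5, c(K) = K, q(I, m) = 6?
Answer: 54/2227 + 18*sqrt(4463)/2227 ≈ 0.56421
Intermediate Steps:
p = -116 (p = -129 + 13 = -116)
W = -5
C(E, R) = -21/5 (C(E, R) = -6 - 9/(-5) = -6 - 9*(-1/5) = -6 + 9/5 = -21/5)
S(t, w) = 6
T = -1/2 + sqrt(4463)/6 (T = -1/2 + sqrt(9255 - 4792)/6 = -1/2 + sqrt(4463)/6 ≈ 10.634)
S(C(c(1), 2), p)/T = 6/(-1/2 + sqrt(4463)/6)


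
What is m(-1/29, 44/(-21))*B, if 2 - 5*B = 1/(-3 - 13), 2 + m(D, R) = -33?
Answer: -231/16 ≈ -14.438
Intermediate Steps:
m(D, R) = -35 (m(D, R) = -2 - 33 = -35)
B = 33/80 (B = ⅖ - 1/(5*(-3 - 13)) = ⅖ - ⅕/(-16) = ⅖ - ⅕*(-1/16) = ⅖ + 1/80 = 33/80 ≈ 0.41250)
m(-1/29, 44/(-21))*B = -35*33/80 = -231/16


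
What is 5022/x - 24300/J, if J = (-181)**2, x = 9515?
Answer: -66688758/311720915 ≈ -0.21394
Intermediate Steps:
J = 32761
5022/x - 24300/J = 5022/9515 - 24300/32761 = -66688758/311720915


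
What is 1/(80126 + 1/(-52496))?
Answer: 52496/4206294495 ≈ 1.2480e-5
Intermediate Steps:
1/(80126 + 1/(-52496)) = 1/(80126 - 1/52496) = 1/(4206294495/52496) = 52496/4206294495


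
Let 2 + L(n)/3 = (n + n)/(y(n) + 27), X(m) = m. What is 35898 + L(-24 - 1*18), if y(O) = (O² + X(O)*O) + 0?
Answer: 14177312/395 ≈ 35892.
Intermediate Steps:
y(O) = 2*O² (y(O) = (O² + O*O) + 0 = (O² + O²) + 0 = 2*O² + 0 = 2*O²)
L(n) = -6 + 6*n/(27 + 2*n²) (L(n) = -6 + 3*((n + n)/(2*n² + 27)) = -6 + 3*((2*n)/(27 + 2*n²)) = -6 + 3*(2*n/(27 + 2*n²)) = -6 + 6*n/(27 + 2*n²))
35898 + L(-24 - 1*18) = 35898 + 6*(-27 + (-24 - 1*18) - 2*(-24 - 1*18)²)/(27 + 2*(-24 - 1*18)²) = 35898 + 6*(-27 + (-24 - 18) - 2*(-24 - 18)²)/(27 + 2*(-24 - 18)²) = 35898 + 6*(-27 - 42 - 2*(-42)²)/(27 + 2*(-42)²) = 35898 + 6*(-27 - 42 - 2*1764)/(27 + 2*1764) = 35898 + 6*(-27 - 42 - 3528)/(27 + 3528) = 35898 + 6*(-3597)/3555 = 35898 + 6*(1/3555)*(-3597) = 35898 - 2398/395 = 14177312/395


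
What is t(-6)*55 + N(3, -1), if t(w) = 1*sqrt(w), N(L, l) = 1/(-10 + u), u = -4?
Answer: -1/14 + 55*I*sqrt(6) ≈ -0.071429 + 134.72*I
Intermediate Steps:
N(L, l) = -1/14 (N(L, l) = 1/(-10 - 4) = 1/(-14) = -1/14)
t(w) = sqrt(w)
t(-6)*55 + N(3, -1) = sqrt(-6)*55 - 1/14 = (I*sqrt(6))*55 - 1/14 = 55*I*sqrt(6) - 1/14 = -1/14 + 55*I*sqrt(6)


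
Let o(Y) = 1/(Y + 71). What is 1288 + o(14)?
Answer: 109481/85 ≈ 1288.0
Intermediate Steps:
o(Y) = 1/(71 + Y)
1288 + o(14) = 1288 + 1/(71 + 14) = 1288 + 1/85 = 109481/85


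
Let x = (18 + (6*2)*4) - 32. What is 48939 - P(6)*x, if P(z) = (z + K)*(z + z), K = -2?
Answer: 47307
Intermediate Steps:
P(z) = 2*z*(-2 + z) (P(z) = (z - 2)*(z + z) = (-2 + z)*(2*z) = 2*z*(-2 + z))
x = 34 (x = (18 + 12*4) - 32 = (18 + 48) - 32 = 66 - 32 = 34)
48939 - P(6)*x = 48939 - 2*6*(-2 + 6)*34 = 48939 - 2*6*4*34 = 48939 - 48*34 = 48939 - 1*1632 = 48939 - 1632 = 47307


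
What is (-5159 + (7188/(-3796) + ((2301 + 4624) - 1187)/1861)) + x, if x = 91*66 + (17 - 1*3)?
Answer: 1522703774/1766089 ≈ 862.19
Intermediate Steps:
x = 6020 (x = 6006 + (17 - 3) = 6006 + 14 = 6020)
(-5159 + (7188/(-3796) + ((2301 + 4624) - 1187)/1861)) + x = (-5159 + (7188/(-3796) + ((2301 + 4624) - 1187)/1861)) + 6020 = (-5159 + (7188*(-1/3796) + (6925 - 1187)*(1/1861))) + 6020 = (-5159 + (-1797/949 + 5738*(1/1861))) + 6020 = (-5159 + (-1797/949 + 5738/1861)) + 6020 = (-5159 + 2101145/1766089) + 6020 = -9109152006/1766089 + 6020 = 1522703774/1766089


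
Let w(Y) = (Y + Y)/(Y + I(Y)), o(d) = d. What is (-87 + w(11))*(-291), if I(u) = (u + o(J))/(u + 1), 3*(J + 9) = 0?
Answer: 1657827/67 ≈ 24744.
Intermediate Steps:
J = -9 (J = -9 + (⅓)*0 = -9 + 0 = -9)
I(u) = (-9 + u)/(1 + u) (I(u) = (u - 9)/(u + 1) = (-9 + u)/(1 + u))
w(Y) = 2*Y/(Y + (-9 + Y)/(1 + Y)) (w(Y) = (Y + Y)/(Y + (-9 + Y)/(1 + Y)) = (2*Y)/(Y + (-9 + Y)/(1 + Y)) = 2*Y/(Y + (-9 + Y)/(1 + Y)))
(-87 + w(11))*(-291) = (-87 + 2*11*(1 + 11)/(-9 + 11 + 11*(1 + 11)))*(-291) = (-87 + 2*11*12/(-9 + 11 + 11*12))*(-291) = (-87 + 2*11*12/(-9 + 11 + 132))*(-291) = (-87 + 2*11*12/134)*(-291) = (-87 + 2*11*(1/134)*12)*(-291) = (-87 + 132/67)*(-291) = -5697/67*(-291) = 1657827/67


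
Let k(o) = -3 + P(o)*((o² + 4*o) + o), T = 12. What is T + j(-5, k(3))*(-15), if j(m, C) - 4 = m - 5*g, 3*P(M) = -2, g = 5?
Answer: 402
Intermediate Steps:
P(M) = -⅔ (P(M) = (⅓)*(-2) = -⅔)
k(o) = -3 - 10*o/3 - 2*o²/3 (k(o) = -3 - 2*((o² + 4*o) + o)/3 = -3 - 2*(o² + 5*o)/3 = -3 + (-10*o/3 - 2*o²/3) = -3 - 10*o/3 - 2*o²/3)
j(m, C) = -21 + m (j(m, C) = 4 + (m - 5*5) = 4 + (m - 25) = 4 + (-25 + m) = -21 + m)
T + j(-5, k(3))*(-15) = 12 + (-21 - 5)*(-15) = 12 - 26*(-15) = 12 + 390 = 402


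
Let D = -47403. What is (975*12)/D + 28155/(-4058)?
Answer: -153567785/21373486 ≈ -7.1850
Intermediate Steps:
(975*12)/D + 28155/(-4058) = (975*12)/(-47403) + 28155/(-4058) = 11700*(-1/47403) + 28155*(-1/4058) = -1300/5267 - 28155/4058 = -153567785/21373486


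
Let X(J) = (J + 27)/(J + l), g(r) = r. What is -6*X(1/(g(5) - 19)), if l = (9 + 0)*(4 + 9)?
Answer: -2262/1637 ≈ -1.3818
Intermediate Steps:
l = 117 (l = 9*13 = 117)
X(J) = (27 + J)/(117 + J) (X(J) = (J + 27)/(J + 117) = (27 + J)/(117 + J))
-6*X(1/(g(5) - 19)) = -6*(27 + 1/(5 - 19))/(117 + 1/(5 - 19)) = -6*(27 + 1/(-14))/(117 + 1/(-14)) = -6*(27 - 1/14)/(117 - 1/14) = -6*377/(1637/14*14) = -84*377/(1637*14) = -6*377/1637 = -2262/1637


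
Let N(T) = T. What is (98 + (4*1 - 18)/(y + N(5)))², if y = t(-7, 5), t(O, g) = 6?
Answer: 1132096/121 ≈ 9356.2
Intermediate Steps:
y = 6
(98 + (4*1 - 18)/(y + N(5)))² = (98 + (4*1 - 18)/(6 + 5))² = (98 + (4 - 18)/11)² = (98 - 14*1/11)² = (98 - 14/11)² = (1064/11)² = 1132096/121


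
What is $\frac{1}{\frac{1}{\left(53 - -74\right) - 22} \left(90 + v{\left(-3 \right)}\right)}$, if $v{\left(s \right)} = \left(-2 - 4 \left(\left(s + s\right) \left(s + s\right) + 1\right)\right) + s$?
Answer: $- \frac{5}{3} \approx -1.6667$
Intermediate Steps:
$v{\left(s \right)} = -6 + s - 16 s^{2}$ ($v{\left(s \right)} = \left(-2 - 4 \left(2 s 2 s + 1\right)\right) + s = \left(-2 - 4 \left(4 s^{2} + 1\right)\right) + s = \left(-2 - 4 \left(1 + 4 s^{2}\right)\right) + s = \left(-2 - \left(4 + 16 s^{2}\right)\right) + s = \left(-6 - 16 s^{2}\right) + s = -6 + s - 16 s^{2}$)
$\frac{1}{\frac{1}{\left(53 - -74\right) - 22} \left(90 + v{\left(-3 \right)}\right)} = \frac{1}{\frac{1}{\left(53 - -74\right) - 22} \left(90 - \left(9 + 144\right)\right)} = \frac{1}{\frac{1}{\left(53 + 74\right) - 22} \left(90 - 153\right)} = \frac{1}{\frac{1}{127 - 22} \left(90 - 153\right)} = \frac{1}{\frac{1}{105} \left(90 - 153\right)} = \frac{1}{\frac{1}{105} \left(-63\right)} = \frac{1}{- \frac{3}{5}} = - \frac{5}{3}$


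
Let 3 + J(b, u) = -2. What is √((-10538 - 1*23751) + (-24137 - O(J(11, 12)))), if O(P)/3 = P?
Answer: I*√58411 ≈ 241.68*I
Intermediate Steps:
J(b, u) = -5 (J(b, u) = -3 - 2 = -5)
O(P) = 3*P
√((-10538 - 1*23751) + (-24137 - O(J(11, 12)))) = √((-10538 - 1*23751) + (-24137 - 3*(-5))) = √((-10538 - 23751) + (-24137 - 1*(-15))) = √(-34289 + (-24137 + 15)) = √(-34289 - 24122) = √(-58411) = I*√58411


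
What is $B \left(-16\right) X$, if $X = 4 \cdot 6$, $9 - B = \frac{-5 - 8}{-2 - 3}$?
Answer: $- \frac{12288}{5} \approx -2457.6$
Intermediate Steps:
$B = \frac{32}{5}$ ($B = 9 - \frac{-5 - 8}{-2 - 3} = 9 - - \frac{13}{-5} = 9 - \left(-13\right) \left(- \frac{1}{5}\right) = 9 - \frac{13}{5} = \frac{32}{5} \approx 6.4$)
$X = 24$
$B \left(-16\right) X = \frac{32}{5} \left(-16\right) 24 = \left(- \frac{512}{5}\right) 24 = - \frac{12288}{5}$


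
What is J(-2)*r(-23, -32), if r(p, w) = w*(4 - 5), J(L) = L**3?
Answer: -256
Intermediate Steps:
r(p, w) = -w (r(p, w) = w*(-1) = -w)
J(-2)*r(-23, -32) = (-2)**3*(-1*(-32)) = -8*32 = -256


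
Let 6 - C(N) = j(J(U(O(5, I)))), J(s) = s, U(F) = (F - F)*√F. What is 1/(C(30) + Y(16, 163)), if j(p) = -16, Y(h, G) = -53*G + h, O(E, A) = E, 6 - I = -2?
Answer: -1/8601 ≈ -0.00011627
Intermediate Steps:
I = 8 (I = 6 - 1*(-2) = 6 + 2 = 8)
Y(h, G) = h - 53*G
U(F) = 0 (U(F) = 0*√F = 0)
C(N) = 22 (C(N) = 6 - 1*(-16) = 6 + 16 = 22)
1/(C(30) + Y(16, 163)) = 1/(22 + (16 - 53*163)) = 1/(22 + (16 - 8639)) = 1/(22 - 8623) = 1/(-8601) = -1/8601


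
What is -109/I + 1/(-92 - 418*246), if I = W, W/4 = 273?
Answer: -569843/5708430 ≈ -0.099825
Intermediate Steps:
W = 1092 (W = 4*273 = 1092)
I = 1092
-109/I + 1/(-92 - 418*246) = -109/1092 + 1/(-92 - 418*246) = -109*1/1092 + (1/246)/(-510) = -109/1092 - 1/510*1/246 = -109/1092 - 1/125460 = -569843/5708430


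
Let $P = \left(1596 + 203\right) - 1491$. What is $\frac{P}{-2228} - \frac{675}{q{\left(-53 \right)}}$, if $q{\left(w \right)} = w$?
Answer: $\frac{371894}{29521} \approx 12.598$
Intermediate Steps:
$P = 308$ ($P = 1799 - 1491 = 308$)
$\frac{P}{-2228} - \frac{675}{q{\left(-53 \right)}} = \frac{308}{-2228} - \frac{675}{-53} = 308 \left(- \frac{1}{2228}\right) - - \frac{675}{53} = - \frac{77}{557} + \frac{675}{53} = \frac{371894}{29521}$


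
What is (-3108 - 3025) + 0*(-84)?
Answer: -6133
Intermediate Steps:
(-3108 - 3025) + 0*(-84) = -6133 + 0 = -6133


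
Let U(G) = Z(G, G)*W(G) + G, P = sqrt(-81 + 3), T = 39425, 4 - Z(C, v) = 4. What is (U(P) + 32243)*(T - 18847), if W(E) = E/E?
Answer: 663496454 + 20578*I*sqrt(78) ≈ 6.635e+8 + 1.8174e+5*I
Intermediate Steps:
Z(C, v) = 0 (Z(C, v) = 4 - 1*4 = 4 - 4 = 0)
W(E) = 1
P = I*sqrt(78) (P = sqrt(-78) = I*sqrt(78) ≈ 8.8318*I)
U(G) = G (U(G) = 0*1 + G = 0 + G = G)
(U(P) + 32243)*(T - 18847) = (I*sqrt(78) + 32243)*(39425 - 18847) = (32243 + I*sqrt(78))*20578 = 663496454 + 20578*I*sqrt(78)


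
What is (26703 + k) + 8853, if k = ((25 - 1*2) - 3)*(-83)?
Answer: 33896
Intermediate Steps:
k = -1660 (k = ((25 - 2) - 3)*(-83) = (23 - 3)*(-83) = 20*(-83) = -1660)
(26703 + k) + 8853 = (26703 - 1660) + 8853 = 25043 + 8853 = 33896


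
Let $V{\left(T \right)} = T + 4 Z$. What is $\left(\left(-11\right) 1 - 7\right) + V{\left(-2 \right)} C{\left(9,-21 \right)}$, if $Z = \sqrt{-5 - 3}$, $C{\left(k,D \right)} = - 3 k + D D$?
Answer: $-846 + 3312 i \sqrt{2} \approx -846.0 + 4683.9 i$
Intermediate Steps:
$C{\left(k,D \right)} = D^{2} - 3 k$ ($C{\left(k,D \right)} = - 3 k + D^{2} = D^{2} - 3 k$)
$Z = 2 i \sqrt{2}$ ($Z = \sqrt{-8} = 2 i \sqrt{2} \approx 2.8284 i$)
$V{\left(T \right)} = T + 8 i \sqrt{2}$ ($V{\left(T \right)} = T + 4 \cdot 2 i \sqrt{2} = T + 8 i \sqrt{2}$)
$\left(\left(-11\right) 1 - 7\right) + V{\left(-2 \right)} C{\left(9,-21 \right)} = \left(\left(-11\right) 1 - 7\right) + \left(-2 + 8 i \sqrt{2}\right) \left(\left(-21\right)^{2} - 27\right) = \left(-11 - 7\right) + \left(-2 + 8 i \sqrt{2}\right) \left(441 - 27\right) = -18 + \left(-2 + 8 i \sqrt{2}\right) 414 = -18 - \left(828 - 3312 i \sqrt{2}\right) = -846 + 3312 i \sqrt{2}$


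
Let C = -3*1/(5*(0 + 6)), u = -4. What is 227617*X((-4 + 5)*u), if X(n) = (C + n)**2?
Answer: 382624177/100 ≈ 3.8262e+6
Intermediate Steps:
C = -1/10 (C = -3/(5*6) = -3/30 = -3*1/30 = -1/10 ≈ -0.10000)
X(n) = (-1/10 + n)**2
227617*X((-4 + 5)*u) = 227617*((-1 + 10*((-4 + 5)*(-4)))**2/100) = 227617*((-1 + 10*(1*(-4)))**2/100) = 227617*((-1 + 10*(-4))**2/100) = 227617*((-1 - 40)**2/100) = 227617*((1/100)*(-41)**2) = 227617*((1/100)*1681) = 227617*(1681/100) = 382624177/100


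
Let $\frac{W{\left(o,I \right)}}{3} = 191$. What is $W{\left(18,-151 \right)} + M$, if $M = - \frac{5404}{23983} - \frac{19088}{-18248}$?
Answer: $\frac{31390989693}{54705223} \approx 573.82$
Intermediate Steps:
$W{\left(o,I \right)} = 573$ ($W{\left(o,I \right)} = 3 \cdot 191 = 573$)
$M = \frac{44896914}{54705223}$ ($M = \left(-5404\right) \frac{1}{23983} - - \frac{2386}{2281} = - \frac{5404}{23983} + \frac{2386}{2281} = \frac{44896914}{54705223} \approx 0.82071$)
$W{\left(18,-151 \right)} + M = 573 + \frac{44896914}{54705223} = \frac{31390989693}{54705223}$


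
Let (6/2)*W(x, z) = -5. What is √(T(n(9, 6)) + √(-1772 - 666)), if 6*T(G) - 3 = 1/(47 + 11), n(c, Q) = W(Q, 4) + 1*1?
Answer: √(15225 + 30276*I*√2438)/174 ≈ 4.9941 + 4.9435*I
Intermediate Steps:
W(x, z) = -5/3 (W(x, z) = (⅓)*(-5) = -5/3)
n(c, Q) = -⅔ (n(c, Q) = -5/3 + 1*1 = -5/3 + 1 = -⅔)
T(G) = 175/348 (T(G) = ½ + 1/(6*(47 + 11)) = ½ + (⅙)/58 = ½ + (⅙)*(1/58) = ½ + 1/348 = 175/348)
√(T(n(9, 6)) + √(-1772 - 666)) = √(175/348 + √(-1772 - 666)) = √(175/348 + √(-2438)) = √(175/348 + I*√2438)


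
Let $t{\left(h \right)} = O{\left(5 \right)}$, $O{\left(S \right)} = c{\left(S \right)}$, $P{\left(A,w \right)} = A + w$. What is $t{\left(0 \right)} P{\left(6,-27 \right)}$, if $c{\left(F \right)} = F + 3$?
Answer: $-168$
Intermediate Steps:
$c{\left(F \right)} = 3 + F$
$O{\left(S \right)} = 3 + S$
$t{\left(h \right)} = 8$ ($t{\left(h \right)} = 3 + 5 = 8$)
$t{\left(0 \right)} P{\left(6,-27 \right)} = 8 \left(6 - 27\right) = 8 \left(-21\right) = -168$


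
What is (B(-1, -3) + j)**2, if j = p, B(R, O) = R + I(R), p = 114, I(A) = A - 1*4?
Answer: 11664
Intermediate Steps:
I(A) = -4 + A (I(A) = A - 4 = -4 + A)
B(R, O) = -4 + 2*R (B(R, O) = R + (-4 + R) = -4 + 2*R)
j = 114
(B(-1, -3) + j)**2 = ((-4 + 2*(-1)) + 114)**2 = ((-4 - 2) + 114)**2 = (-6 + 114)**2 = 108**2 = 11664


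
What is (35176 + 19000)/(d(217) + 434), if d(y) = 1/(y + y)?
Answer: 23512384/188357 ≈ 124.83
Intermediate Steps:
d(y) = 1/(2*y)
(35176 + 19000)/(d(217) + 434) = (35176 + 19000)/((1/2)/217 + 434) = 54176/((1/2)*(1/217) + 434) = 54176/(1/434 + 434) = 54176/(188357/434) = 54176*(434/188357) = 23512384/188357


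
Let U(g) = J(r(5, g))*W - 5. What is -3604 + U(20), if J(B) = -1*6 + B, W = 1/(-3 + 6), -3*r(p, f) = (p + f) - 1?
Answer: -10841/3 ≈ -3613.7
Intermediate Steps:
r(p, f) = ⅓ - f/3 - p/3 (r(p, f) = -((p + f) - 1)/3 = -((f + p) - 1)/3 = -(-1 + f + p)/3 = ⅓ - f/3 - p/3)
W = ⅓ (W = 1/3 = ⅓ ≈ 0.33333)
J(B) = -6 + B
U(g) = -67/9 - g/9 (U(g) = (-6 + (⅓ - g/3 - ⅓*5))*(⅓) - 5 = (-6 + (⅓ - g/3 - 5/3))*(⅓) - 5 = (-6 + (-4/3 - g/3))*(⅓) - 5 = (-22/3 - g/3)*(⅓) - 5 = (-22/9 - g/9) - 5 = -67/9 - g/9)
-3604 + U(20) = -3604 + (-67/9 - ⅑*20) = -3604 + (-67/9 - 20/9) = -3604 - 29/3 = -10841/3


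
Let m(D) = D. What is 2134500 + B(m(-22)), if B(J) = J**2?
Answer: 2134984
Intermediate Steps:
2134500 + B(m(-22)) = 2134500 + (-22)**2 = 2134500 + 484 = 2134984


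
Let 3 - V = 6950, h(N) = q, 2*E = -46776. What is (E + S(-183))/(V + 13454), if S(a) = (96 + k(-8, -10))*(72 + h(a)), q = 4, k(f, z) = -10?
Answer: -16852/6507 ≈ -2.5898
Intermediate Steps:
E = -23388 (E = (½)*(-46776) = -23388)
h(N) = 4
V = -6947 (V = 3 - 1*6950 = 3 - 6950 = -6947)
S(a) = 6536 (S(a) = (96 - 10)*(72 + 4) = 86*76 = 6536)
(E + S(-183))/(V + 13454) = (-23388 + 6536)/(-6947 + 13454) = -16852/6507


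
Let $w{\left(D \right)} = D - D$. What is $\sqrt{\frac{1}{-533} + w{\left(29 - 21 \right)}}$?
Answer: $\frac{i \sqrt{533}}{533} \approx 0.043315 i$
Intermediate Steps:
$w{\left(D \right)} = 0$
$\sqrt{\frac{1}{-533} + w{\left(29 - 21 \right)}} = \sqrt{\frac{1}{-533} + 0} = \sqrt{- \frac{1}{533} + 0} = \sqrt{- \frac{1}{533}} = \frac{i \sqrt{533}}{533}$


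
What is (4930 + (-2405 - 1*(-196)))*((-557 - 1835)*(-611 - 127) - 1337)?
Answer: 4799732439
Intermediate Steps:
(4930 + (-2405 - 1*(-196)))*((-557 - 1835)*(-611 - 127) - 1337) = (4930 + (-2405 + 196))*(-2392*(-738) - 1337) = (4930 - 2209)*(1765296 - 1337) = 2721*1763959 = 4799732439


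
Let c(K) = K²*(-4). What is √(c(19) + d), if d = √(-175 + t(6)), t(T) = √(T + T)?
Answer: √(-1444 + I*√(175 - 2*√3)) ≈ 0.1723 + 38.0*I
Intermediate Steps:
t(T) = √2*√T (t(T) = √(2*T) = √2*√T)
d = √(-175 + 2*√3) (d = √(-175 + √2*√6) = √(-175 + 2*√3) ≈ 13.097*I)
c(K) = -4*K²
√(c(19) + d) = √(-4*19² + √(-175 + 2*√3)) = √(-4*361 + √(-175 + 2*√3)) = √(-1444 + √(-175 + 2*√3))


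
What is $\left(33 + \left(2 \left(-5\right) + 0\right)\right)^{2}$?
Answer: $529$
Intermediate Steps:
$\left(33 + \left(2 \left(-5\right) + 0\right)\right)^{2} = \left(33 + \left(-10 + 0\right)\right)^{2} = \left(33 - 10\right)^{2} = 23^{2} = 529$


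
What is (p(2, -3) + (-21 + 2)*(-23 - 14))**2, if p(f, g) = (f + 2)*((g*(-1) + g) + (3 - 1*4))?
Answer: 488601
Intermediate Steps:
p(f, g) = -2 - f (p(f, g) = (2 + f)*((-g + g) + (3 - 4)) = (2 + f)*(0 - 1) = (2 + f)*(-1) = -2 - f)
(p(2, -3) + (-21 + 2)*(-23 - 14))**2 = ((-2 - 1*2) + (-21 + 2)*(-23 - 14))**2 = ((-2 - 2) - 19*(-37))**2 = (-4 + 703)**2 = 699**2 = 488601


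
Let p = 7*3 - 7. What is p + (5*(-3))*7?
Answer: -91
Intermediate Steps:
p = 14 (p = 21 - 7 = 14)
p + (5*(-3))*7 = 14 + (5*(-3))*7 = 14 - 15*7 = 14 - 105 = -91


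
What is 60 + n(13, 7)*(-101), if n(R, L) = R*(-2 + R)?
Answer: -14383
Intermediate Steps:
60 + n(13, 7)*(-101) = 60 + (13*(-2 + 13))*(-101) = 60 + (13*11)*(-101) = 60 + 143*(-101) = 60 - 14443 = -14383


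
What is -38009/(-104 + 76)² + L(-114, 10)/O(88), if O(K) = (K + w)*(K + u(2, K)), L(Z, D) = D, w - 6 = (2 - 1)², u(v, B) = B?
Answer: -7943783/163856 ≈ -48.480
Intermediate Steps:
w = 7 (w = 6 + (2 - 1)² = 6 + 1² = 6 + 1 = 7)
O(K) = 2*K*(7 + K) (O(K) = (K + 7)*(K + K) = (7 + K)*(2*K) = 2*K*(7 + K))
-38009/(-104 + 76)² + L(-114, 10)/O(88) = -38009/(-104 + 76)² + 10/((2*88*(7 + 88))) = -38009/((-28)²) + 10/((2*88*95)) = -38009/784 + 10/16720 = -38009*1/784 + 10*(1/16720) = -38009/784 + 1/1672 = -7943783/163856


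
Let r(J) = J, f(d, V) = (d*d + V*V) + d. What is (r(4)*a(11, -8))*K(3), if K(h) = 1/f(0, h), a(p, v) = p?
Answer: 44/9 ≈ 4.8889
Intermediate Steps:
f(d, V) = d + V² + d² (f(d, V) = (d² + V²) + d = (V² + d²) + d = d + V² + d²)
K(h) = h⁻² (K(h) = 1/(0 + h² + 0²) = 1/(0 + h² + 0) = 1/(h²) = h⁻²)
(r(4)*a(11, -8))*K(3) = (4*11)/3² = 44*(⅑) = 44/9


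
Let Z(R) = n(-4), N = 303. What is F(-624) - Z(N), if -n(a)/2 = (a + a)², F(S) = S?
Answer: -496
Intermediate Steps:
n(a) = -8*a² (n(a) = -2*(a + a)² = -2*4*a² = -8*a²)
Z(R) = -128 (Z(R) = -8*(-4)² = -8*16 = -128)
F(-624) - Z(N) = -624 - 1*(-128) = -624 + 128 = -496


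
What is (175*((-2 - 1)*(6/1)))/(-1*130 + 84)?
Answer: 1575/23 ≈ 68.478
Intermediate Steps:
(175*((-2 - 1)*(6/1)))/(-1*130 + 84) = (175*(-18))/(-130 + 84) = (175*(-3*6))/(-46) = (175*(-18))*(-1/46) = -3150*(-1/46) = 1575/23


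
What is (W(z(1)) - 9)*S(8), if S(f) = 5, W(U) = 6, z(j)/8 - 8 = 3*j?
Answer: -15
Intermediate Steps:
z(j) = 64 + 24*j (z(j) = 64 + 8*(3*j) = 64 + 24*j)
(W(z(1)) - 9)*S(8) = (6 - 9)*5 = -3*5 = -15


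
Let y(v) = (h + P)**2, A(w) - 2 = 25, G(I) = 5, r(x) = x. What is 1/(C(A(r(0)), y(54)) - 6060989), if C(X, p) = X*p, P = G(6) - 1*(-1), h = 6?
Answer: -1/6057101 ≈ -1.6510e-7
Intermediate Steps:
A(w) = 27 (A(w) = 2 + 25 = 27)
P = 6 (P = 5 - 1*(-1) = 5 + 1 = 6)
y(v) = 144 (y(v) = (6 + 6)**2 = 12**2 = 144)
1/(C(A(r(0)), y(54)) - 6060989) = 1/(27*144 - 6060989) = 1/(3888 - 6060989) = 1/(-6057101) = -1/6057101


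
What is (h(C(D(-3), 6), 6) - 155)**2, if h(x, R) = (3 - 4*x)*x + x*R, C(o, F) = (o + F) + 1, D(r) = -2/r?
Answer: 8352100/81 ≈ 1.0311e+5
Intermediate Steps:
C(o, F) = 1 + F + o (C(o, F) = (F + o) + 1 = 1 + F + o)
h(x, R) = R*x + x*(3 - 4*x) (h(x, R) = x*(3 - 4*x) + R*x = R*x + x*(3 - 4*x))
(h(C(D(-3), 6), 6) - 155)**2 = ((1 + 6 - 2/(-3))*(3 + 6 - 4*(1 + 6 - 2/(-3))) - 155)**2 = ((1 + 6 - 2*(-1/3))*(3 + 6 - 4*(1 + 6 - 2*(-1/3))) - 155)**2 = ((1 + 6 + 2/3)*(3 + 6 - 4*(1 + 6 + 2/3)) - 155)**2 = (23*(3 + 6 - 4*23/3)/3 - 155)**2 = (23*(3 + 6 - 92/3)/3 - 155)**2 = ((23/3)*(-65/3) - 155)**2 = (-1495/9 - 155)**2 = (-2890/9)**2 = 8352100/81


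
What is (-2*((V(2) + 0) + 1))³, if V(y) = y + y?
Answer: -1000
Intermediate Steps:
V(y) = 2*y
(-2*((V(2) + 0) + 1))³ = (-2*((2*2 + 0) + 1))³ = (-2*((4 + 0) + 1))³ = (-2*(4 + 1))³ = (-2*5)³ = (-10)³ = -1000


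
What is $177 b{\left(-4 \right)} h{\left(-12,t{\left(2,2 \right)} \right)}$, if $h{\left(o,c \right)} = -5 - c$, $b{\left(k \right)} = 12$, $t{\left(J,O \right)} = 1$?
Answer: $-12744$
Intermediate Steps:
$177 b{\left(-4 \right)} h{\left(-12,t{\left(2,2 \right)} \right)} = 177 \cdot 12 \left(-5 - 1\right) = 2124 \left(-5 - 1\right) = 2124 \left(-6\right) = -12744$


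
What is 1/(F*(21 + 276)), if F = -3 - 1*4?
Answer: -1/2079 ≈ -0.00048100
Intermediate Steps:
F = -7 (F = -3 - 4 = -7)
1/(F*(21 + 276)) = 1/(-7*(21 + 276)) = 1/(-7*297) = 1/(-2079) = -1/2079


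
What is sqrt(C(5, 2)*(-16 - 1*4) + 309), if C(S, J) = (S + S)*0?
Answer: sqrt(309) ≈ 17.578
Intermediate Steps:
C(S, J) = 0 (C(S, J) = (2*S)*0 = 0)
sqrt(C(5, 2)*(-16 - 1*4) + 309) = sqrt(0*(-16 - 1*4) + 309) = sqrt(0*(-16 - 4) + 309) = sqrt(0*(-20) + 309) = sqrt(0 + 309) = sqrt(309)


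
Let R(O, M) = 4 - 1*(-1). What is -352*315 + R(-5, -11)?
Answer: -110875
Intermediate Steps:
R(O, M) = 5 (R(O, M) = 4 + 1 = 5)
-352*315 + R(-5, -11) = -352*315 + 5 = -110880 + 5 = -110875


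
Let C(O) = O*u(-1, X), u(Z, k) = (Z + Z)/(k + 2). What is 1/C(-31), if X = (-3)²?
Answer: 11/62 ≈ 0.17742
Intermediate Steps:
X = 9
u(Z, k) = 2*Z/(2 + k) (u(Z, k) = (2*Z)/(2 + k) = 2*Z/(2 + k))
C(O) = -2*O/11 (C(O) = O*(2*(-1)/(2 + 9)) = O*(2*(-1)/11) = O*(2*(-1)*(1/11)) = O*(-2/11) = -2*O/11)
1/C(-31) = 1/(-2/11*(-31)) = 1/(62/11) = 11/62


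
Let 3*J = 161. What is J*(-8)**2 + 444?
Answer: 11636/3 ≈ 3878.7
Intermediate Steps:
J = 161/3 (J = (1/3)*161 = 161/3 ≈ 53.667)
J*(-8)**2 + 444 = (161/3)*(-8)**2 + 444 = (161/3)*64 + 444 = 10304/3 + 444 = 11636/3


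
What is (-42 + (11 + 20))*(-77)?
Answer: 847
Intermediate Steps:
(-42 + (11 + 20))*(-77) = (-42 + 31)*(-77) = -11*(-77) = 847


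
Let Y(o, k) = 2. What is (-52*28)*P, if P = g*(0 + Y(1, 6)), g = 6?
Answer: -17472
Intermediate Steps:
P = 12 (P = 6*(0 + 2) = 6*2 = 12)
(-52*28)*P = -52*28*12 = -1456*12 = -17472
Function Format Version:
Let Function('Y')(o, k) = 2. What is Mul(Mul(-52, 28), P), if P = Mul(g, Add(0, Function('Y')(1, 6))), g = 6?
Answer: -17472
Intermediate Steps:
P = 12 (P = Mul(6, Add(0, 2)) = Mul(6, 2) = 12)
Mul(Mul(-52, 28), P) = Mul(Mul(-52, 28), 12) = Mul(-1456, 12) = -17472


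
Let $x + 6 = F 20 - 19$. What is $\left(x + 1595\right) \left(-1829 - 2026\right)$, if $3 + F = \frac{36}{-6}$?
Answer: $-5358450$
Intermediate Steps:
$F = -9$ ($F = -3 + \frac{36}{-6} = -3 + 36 \left(- \frac{1}{6}\right) = -3 - 6 = -9$)
$x = -205$ ($x = -6 - 199 = -205$)
$\left(x + 1595\right) \left(-1829 - 2026\right) = \left(-205 + 1595\right) \left(-1829 - 2026\right) = 1390 \left(-3855\right) = -5358450$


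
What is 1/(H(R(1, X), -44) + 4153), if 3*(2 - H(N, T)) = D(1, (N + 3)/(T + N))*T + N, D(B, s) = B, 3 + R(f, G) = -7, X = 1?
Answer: 1/4173 ≈ 0.00023964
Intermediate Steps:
R(f, G) = -10 (R(f, G) = -3 - 7 = -10)
H(N, T) = 2 - N/3 - T/3 (H(N, T) = 2 - (1*T + N)/3 = 2 - (T + N)/3 = 2 - (N + T)/3 = 2 + (-N/3 - T/3) = 2 - N/3 - T/3)
1/(H(R(1, X), -44) + 4153) = 1/((2 - ⅓*(-10) - ⅓*(-44)) + 4153) = 1/((2 + 10/3 + 44/3) + 4153) = 1/(20 + 4153) = 1/4173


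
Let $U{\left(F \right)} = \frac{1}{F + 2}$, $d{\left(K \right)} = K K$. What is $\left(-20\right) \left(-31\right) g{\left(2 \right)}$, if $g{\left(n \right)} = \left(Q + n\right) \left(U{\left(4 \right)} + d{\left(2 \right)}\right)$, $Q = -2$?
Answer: $0$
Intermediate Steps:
$d{\left(K \right)} = K^{2}$
$U{\left(F \right)} = \frac{1}{2 + F}$
$g{\left(n \right)} = - \frac{25}{3} + \frac{25 n}{6}$ ($g{\left(n \right)} = \left(-2 + n\right) \left(\frac{1}{2 + 4} + 2^{2}\right) = \left(-2 + n\right) \left(\frac{1}{6} + 4\right) = \left(-2 + n\right) \frac{25}{6} = - \frac{25}{3} + \frac{25 n}{6}$)
$\left(-20\right) \left(-31\right) g{\left(2 \right)} = \left(-20\right) \left(-31\right) \left(- \frac{25}{3} + \frac{25}{6} \cdot 2\right) = 620 \left(- \frac{25}{3} + \frac{25}{3}\right) = 620 \cdot 0 = 0$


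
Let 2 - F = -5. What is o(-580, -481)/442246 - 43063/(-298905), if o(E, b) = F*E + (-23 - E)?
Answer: 580560493/4264178730 ≈ 0.13615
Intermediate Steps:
F = 7 (F = 2 - 1*(-5) = 2 + 5 = 7)
o(E, b) = -23 + 6*E (o(E, b) = 7*E + (-23 - E) = -23 + 6*E)
o(-580, -481)/442246 - 43063/(-298905) = (-23 + 6*(-580))/442246 - 43063/(-298905) = (-23 - 3480)*(1/442246) - 43063*(-1/298905) = -3503*1/442246 + 43063/298905 = -113/14266 + 43063/298905 = 580560493/4264178730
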